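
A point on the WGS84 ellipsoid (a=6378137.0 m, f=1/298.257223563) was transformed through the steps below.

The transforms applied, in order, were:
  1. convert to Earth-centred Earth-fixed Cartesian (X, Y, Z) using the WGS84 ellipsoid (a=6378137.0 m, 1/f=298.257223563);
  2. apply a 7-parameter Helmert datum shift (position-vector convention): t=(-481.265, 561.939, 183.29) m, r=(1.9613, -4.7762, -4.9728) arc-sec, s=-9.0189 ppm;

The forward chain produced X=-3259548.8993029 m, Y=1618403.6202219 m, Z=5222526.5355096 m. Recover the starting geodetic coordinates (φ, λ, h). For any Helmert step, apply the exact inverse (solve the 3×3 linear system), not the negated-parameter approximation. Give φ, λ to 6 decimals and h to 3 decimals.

start: X=-3259548.8993, Y=1618403.6202, Z=5222526.5355 m
→ Helmert⁻¹: X=-3259015.1023, Y=1617827.3600, Z=5222450.4271
→ geod (Bowring, a=6378137.000): φ=55.31533600°, λ=153.59946100°, h=1229.0040 m

φ=55.315336°, λ=153.599461°, h=1229.004 m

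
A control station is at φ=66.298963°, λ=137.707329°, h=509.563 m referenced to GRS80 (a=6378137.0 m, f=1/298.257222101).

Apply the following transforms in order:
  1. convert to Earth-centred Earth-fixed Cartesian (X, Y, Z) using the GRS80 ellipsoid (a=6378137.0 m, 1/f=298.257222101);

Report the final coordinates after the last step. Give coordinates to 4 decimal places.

X=-1901971.0602 m, Y=1730215.8268 m, Z=5817894.1050 m

start: φ=66.298963°, λ=137.707329°, h=509.563 m
→ ECEF (a=6378137.000, f=1/298.257222101): X=-1901971.0602, Y=1730215.8268, Z=5817894.1050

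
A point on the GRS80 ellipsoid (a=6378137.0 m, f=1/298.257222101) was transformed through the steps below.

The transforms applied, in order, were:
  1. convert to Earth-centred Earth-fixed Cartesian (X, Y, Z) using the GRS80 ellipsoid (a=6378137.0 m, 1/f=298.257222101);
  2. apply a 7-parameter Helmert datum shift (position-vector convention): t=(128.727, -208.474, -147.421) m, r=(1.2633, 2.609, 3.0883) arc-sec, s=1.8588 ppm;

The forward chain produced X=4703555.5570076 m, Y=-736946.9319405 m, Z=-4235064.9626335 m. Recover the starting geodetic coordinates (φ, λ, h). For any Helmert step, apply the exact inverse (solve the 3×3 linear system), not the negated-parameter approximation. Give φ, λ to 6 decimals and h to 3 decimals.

φ=-41.844797°, λ=-8.903462°, h=3100.313 m

start: X=4703555.5570, Y=-736946.9319, Z=-4235064.9626 m
→ Helmert⁻¹: X=4703460.6207, Y=-736833.4480, Z=-4234845.6639
→ geod (Bowring, a=6378137.000): φ=-41.84479700°, λ=-8.90346200°, h=3100.3130 m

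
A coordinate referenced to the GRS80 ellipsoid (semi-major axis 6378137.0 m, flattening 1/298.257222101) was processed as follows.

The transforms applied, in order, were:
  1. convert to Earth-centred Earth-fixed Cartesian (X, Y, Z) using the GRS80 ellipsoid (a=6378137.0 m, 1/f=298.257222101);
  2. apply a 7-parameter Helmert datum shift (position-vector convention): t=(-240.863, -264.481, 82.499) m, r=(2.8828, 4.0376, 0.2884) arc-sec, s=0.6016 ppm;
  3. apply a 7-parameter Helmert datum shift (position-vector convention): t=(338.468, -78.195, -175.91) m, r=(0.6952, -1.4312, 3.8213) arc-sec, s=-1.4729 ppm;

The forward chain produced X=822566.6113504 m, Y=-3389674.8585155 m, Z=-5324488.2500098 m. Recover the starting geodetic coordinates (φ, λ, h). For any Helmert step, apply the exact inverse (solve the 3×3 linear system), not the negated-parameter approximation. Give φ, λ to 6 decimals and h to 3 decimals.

φ=-56.948539°, λ=-76.360455°, h=1853.406 m

start: X=822566.6114, Y=-3389674.8585, Z=-5324488.2500 m
→ Helmert⁻¹: X=822129.6138, Y=-3389634.8322, Z=-5324314.4622
→ Helmert⁻¹: X=822469.4659, Y=-3389443.8761, Z=-5324330.2867
→ geod (Bowring, a=6378137.000): φ=-56.94853900°, λ=-76.36045500°, h=1853.4060 m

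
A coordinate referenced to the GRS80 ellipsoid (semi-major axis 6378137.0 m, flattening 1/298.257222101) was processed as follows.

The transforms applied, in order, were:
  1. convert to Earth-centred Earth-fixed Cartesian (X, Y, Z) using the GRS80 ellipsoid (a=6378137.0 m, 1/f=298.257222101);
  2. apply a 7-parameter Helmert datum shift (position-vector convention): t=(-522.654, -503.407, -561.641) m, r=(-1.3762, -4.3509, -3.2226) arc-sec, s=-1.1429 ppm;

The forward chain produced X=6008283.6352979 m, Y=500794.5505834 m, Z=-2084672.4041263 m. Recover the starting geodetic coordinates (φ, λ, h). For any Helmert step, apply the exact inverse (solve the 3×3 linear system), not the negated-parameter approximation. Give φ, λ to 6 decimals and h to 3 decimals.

start: X=6008283.6353, Y=500794.5506, Z=-2084672.4041 m
→ Helmert⁻¹: X=6008761.3586, Y=501406.3151, Z=-2084236.5470
→ geod (Bowring, a=6378137.000): φ=-19.18754200°, λ=4.77004500°, h=3862.8560 m

φ=-19.187542°, λ=4.770045°, h=3862.856 m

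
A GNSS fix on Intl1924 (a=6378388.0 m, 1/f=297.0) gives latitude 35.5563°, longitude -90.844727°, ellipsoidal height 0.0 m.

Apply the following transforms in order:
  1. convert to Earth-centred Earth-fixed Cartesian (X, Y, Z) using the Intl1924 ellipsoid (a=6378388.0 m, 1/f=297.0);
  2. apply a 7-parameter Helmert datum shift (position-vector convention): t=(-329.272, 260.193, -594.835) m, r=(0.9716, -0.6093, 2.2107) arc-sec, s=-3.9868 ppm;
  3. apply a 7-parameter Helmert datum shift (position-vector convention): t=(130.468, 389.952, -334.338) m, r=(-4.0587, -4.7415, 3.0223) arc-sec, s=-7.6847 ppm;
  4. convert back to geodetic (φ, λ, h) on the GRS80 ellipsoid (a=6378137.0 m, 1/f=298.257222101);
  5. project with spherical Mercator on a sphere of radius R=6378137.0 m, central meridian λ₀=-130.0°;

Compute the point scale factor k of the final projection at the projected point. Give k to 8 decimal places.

start: φ=35.556300°, λ=-90.844727°, h=0.000 m
→ ECEF (a=6378388.000, f=1/297.0): X=-76588.6571, Y=-5194446.0884, Z=3688309.3465
→ Helmert 7p (PV): X=-76872.8462, Y=-5194183.3806, Z=3687675.1127
→ Helmert 7p (PV): X=-76750.4497, Y=-5193682.0769, Z=3687412.8748
→ geod (Bowring, a=6378137.000): φ=35.55293914°, λ=-90.84663572°, h=-920.6639 m
→ into merc (λ₀=-130.0°): φ=35.55293914°, λ−λ₀=39.15336428°
scale k = 1.22913751

1.22913751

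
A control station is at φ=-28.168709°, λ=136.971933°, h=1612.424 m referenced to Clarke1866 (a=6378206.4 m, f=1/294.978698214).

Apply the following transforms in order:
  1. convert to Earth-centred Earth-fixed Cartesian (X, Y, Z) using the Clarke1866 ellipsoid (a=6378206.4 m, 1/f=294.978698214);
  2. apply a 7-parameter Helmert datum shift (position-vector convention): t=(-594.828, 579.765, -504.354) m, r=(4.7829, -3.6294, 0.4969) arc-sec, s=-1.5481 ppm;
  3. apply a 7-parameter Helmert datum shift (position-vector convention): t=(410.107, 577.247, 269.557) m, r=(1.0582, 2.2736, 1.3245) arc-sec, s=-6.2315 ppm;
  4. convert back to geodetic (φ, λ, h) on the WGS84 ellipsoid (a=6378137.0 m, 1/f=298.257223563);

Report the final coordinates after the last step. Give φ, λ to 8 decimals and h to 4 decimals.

φ=-28.16402270°, λ=136.96434589°, h=2505.0176 m

start: φ=-28.168709°, λ=136.971933°, h=1612.424 m
→ ECEF (a=6378206.400, f=1/294.978698214): X=-4114505.0163, Y=3840607.9402, Z=-2993595.0674
→ Helmert 7p (PV): X=-4115050.0521, Y=3841241.2634, Z=-2994078.1285
→ Helmert 7p (PV): X=-4114671.9707, Y=3841783.5101, Z=-2993724.8486
→ geod (Bowring, a=6378137.000): φ=-28.16402270°, λ=136.96434589°, h=2505.0176 m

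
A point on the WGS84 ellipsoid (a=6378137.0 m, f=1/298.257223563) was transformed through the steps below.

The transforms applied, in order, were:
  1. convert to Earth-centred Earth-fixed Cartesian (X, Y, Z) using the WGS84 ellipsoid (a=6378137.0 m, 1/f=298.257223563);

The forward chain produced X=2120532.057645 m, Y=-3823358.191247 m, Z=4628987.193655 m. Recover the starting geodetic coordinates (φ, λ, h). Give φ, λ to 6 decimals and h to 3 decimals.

φ=46.827212°, λ=-60.986131°, h=471.507 m

start: X=2120532.0576, Y=-3823358.1912, Z=4628987.1937 m
→ geod (Bowring, a=6378137.000): φ=46.82721200°, λ=-60.98613100°, h=471.5070 m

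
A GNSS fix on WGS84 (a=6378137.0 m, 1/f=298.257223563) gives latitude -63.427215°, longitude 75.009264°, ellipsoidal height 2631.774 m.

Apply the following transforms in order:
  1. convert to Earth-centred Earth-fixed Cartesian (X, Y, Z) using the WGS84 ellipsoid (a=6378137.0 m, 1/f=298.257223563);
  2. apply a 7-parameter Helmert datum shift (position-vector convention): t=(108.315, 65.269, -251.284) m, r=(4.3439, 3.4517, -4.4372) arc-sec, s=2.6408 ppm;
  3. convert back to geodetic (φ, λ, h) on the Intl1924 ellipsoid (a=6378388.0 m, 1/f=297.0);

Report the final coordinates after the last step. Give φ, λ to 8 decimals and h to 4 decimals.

φ=-63.42723528°, λ=75.00873403°, h=2735.8169 m

start: φ=-63.427215°, λ=75.009264°, h=2631.774 m
→ ECEF (a=6378137.000, f=1/298.257223563): X=740294.8520, Y=2764605.9297, Z=-5683792.3288
→ Helmert 7p (PV): X=740369.4802, Y=2764782.2740, Z=-5684012.7887
→ geod (Bowring, a=6378388.000): φ=-63.42723528°, λ=75.00873403°, h=2735.8169 m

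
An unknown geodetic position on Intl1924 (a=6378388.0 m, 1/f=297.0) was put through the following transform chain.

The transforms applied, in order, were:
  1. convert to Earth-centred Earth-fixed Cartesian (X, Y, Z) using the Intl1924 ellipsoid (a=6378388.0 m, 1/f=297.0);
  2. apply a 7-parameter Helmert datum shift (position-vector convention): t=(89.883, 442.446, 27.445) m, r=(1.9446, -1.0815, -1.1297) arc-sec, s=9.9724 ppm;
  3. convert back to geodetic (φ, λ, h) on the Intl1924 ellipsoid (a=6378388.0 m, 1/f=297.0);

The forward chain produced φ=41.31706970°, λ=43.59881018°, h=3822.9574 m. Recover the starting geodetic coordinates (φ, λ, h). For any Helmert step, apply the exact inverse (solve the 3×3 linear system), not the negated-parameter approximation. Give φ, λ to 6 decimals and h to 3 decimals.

φ=41.318495°, λ=43.596200°, h=3463.029 m

start: φ=41.317070°, λ=43.598810°, h=3822.957 m
→ ECEF (a=6378388.000, f=1/297.0): X=3476459.8838, Y=3310450.3472, Z=4191530.0389
→ Helmert⁻¹: X=3476339.1812, Y=3310033.4478, Z=4191411.3617
→ geod (Bowring, a=6378388.000): φ=41.31849500°, λ=43.59620000°, h=3463.0290 m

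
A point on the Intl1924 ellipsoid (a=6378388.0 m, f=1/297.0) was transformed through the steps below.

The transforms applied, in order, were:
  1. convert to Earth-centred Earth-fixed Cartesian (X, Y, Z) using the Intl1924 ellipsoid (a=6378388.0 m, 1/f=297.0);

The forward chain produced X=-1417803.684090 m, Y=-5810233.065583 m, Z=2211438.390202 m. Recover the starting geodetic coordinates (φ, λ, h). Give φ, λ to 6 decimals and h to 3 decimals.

φ=20.418475°, λ=-103.713231°, h=681.777 m

start: X=-1417803.6841, Y=-5810233.0656, Z=2211438.3902 m
→ geod (Bowring, a=6378388.000): φ=20.41847500°, λ=-103.71323100°, h=681.7770 m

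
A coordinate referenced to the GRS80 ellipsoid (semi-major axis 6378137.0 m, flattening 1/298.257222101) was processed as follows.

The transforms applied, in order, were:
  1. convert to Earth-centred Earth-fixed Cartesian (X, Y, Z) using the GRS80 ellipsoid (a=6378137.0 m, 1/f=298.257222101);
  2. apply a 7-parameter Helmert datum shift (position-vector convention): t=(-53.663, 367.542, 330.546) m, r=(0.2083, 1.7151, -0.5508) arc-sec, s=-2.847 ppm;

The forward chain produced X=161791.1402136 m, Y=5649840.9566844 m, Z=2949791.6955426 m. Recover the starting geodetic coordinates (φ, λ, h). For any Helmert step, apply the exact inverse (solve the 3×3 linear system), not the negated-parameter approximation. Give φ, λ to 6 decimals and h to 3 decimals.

φ=27.716462°, λ=88.359455°, h=1589.530 m

start: X=161791.1402, Y=5649840.9567, Z=2949791.6955 m
→ Helmert⁻¹: X=161805.6529, Y=5649492.9094, Z=2949465.1869
→ geod (Bowring, a=6378137.000): φ=27.71646200°, λ=88.35945500°, h=1589.5300 m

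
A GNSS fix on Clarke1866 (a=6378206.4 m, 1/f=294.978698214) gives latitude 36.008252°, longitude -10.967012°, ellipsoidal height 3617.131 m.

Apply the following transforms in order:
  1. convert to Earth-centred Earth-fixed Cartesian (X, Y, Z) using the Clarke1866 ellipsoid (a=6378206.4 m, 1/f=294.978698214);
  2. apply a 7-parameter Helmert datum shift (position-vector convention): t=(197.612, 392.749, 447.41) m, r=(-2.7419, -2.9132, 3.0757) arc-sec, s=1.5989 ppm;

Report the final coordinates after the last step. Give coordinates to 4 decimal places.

start: φ=36.008252°, λ=-10.967012°, h=3617.131 m
→ ECEF (a=6378206.400, f=1/294.978698214): X=5074116.0984, Y=-983276.7944, Z=3730868.6199
→ Helmert 7p (PV): X=5074283.7922, Y=-982760.3603, Z=3731406.7308

X=5074283.7922 m, Y=-982760.3603 m, Z=3731406.7308 m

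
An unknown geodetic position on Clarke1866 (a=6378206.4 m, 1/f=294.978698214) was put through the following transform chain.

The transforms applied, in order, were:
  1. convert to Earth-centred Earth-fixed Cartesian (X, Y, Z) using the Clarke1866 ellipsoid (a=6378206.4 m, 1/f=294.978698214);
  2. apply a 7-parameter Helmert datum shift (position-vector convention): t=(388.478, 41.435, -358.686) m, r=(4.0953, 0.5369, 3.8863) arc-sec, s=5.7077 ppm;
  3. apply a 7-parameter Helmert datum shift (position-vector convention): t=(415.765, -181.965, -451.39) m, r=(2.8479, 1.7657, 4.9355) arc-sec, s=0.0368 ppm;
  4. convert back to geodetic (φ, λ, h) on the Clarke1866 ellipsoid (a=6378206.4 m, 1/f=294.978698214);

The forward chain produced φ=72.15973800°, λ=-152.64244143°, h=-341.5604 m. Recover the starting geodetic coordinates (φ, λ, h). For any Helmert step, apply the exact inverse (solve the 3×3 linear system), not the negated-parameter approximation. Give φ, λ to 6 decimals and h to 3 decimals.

φ=72.156736°, λ=-152.665532°, h=592.181 m

start: φ=72.159738°, λ=-152.642441°, h=-341.560 m
→ ECEF (a=6378206.400, f=1/294.978698214): X=-1740759.3811, Y=-900688.6706, Z=6048663.9169
→ Helmert⁻¹: X=-1741248.4088, Y=-900381.4878, Z=6049112.6101
→ Helmert⁻¹: X=-1741659.6548, Y=-900264.8590, Z=6049450.1087
→ geod (Bowring, a=6378206.400): φ=72.15673600°, λ=-152.66553200°, h=592.1810 m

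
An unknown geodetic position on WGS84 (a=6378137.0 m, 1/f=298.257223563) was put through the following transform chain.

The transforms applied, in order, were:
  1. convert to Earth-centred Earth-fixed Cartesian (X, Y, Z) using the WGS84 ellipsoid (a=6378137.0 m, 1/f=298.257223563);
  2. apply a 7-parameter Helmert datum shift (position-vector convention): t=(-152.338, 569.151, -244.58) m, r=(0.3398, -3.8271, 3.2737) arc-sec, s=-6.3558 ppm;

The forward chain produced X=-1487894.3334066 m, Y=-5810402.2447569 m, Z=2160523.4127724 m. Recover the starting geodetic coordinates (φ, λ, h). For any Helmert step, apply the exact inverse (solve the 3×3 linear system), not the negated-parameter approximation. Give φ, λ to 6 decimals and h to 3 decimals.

φ=19.933632°, λ=-104.361117°, h=81.175 m

start: X=-1487894.3334, Y=-5810402.2448, Z=2160523.4128 m
→ Helmert⁻¹: X=-1487803.5869, Y=-5810981.1562, Z=2160818.9044
→ geod (Bowring, a=6378137.000): φ=19.93363200°, λ=-104.36111700°, h=81.1750 m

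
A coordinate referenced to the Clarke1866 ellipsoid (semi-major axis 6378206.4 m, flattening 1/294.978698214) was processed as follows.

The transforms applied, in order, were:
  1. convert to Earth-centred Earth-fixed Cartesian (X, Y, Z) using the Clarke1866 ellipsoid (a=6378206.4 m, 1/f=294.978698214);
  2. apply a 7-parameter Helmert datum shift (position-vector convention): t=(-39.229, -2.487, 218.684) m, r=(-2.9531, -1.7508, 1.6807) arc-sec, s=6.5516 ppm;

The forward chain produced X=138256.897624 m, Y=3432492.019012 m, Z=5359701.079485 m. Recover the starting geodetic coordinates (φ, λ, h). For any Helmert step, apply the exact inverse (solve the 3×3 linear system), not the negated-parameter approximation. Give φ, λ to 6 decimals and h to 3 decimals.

start: X=138256.8976, Y=3432492.0190, Z=5359701.0795 m
→ Helmert⁻¹: X=138368.6806, Y=3432394.1583, Z=5359495.2497
→ geod (Bowring, a=6378206.400): φ=57.51850900°, λ=87.69150900°, h=3041.1460 m

φ=57.518509°, λ=87.691509°, h=3041.146 m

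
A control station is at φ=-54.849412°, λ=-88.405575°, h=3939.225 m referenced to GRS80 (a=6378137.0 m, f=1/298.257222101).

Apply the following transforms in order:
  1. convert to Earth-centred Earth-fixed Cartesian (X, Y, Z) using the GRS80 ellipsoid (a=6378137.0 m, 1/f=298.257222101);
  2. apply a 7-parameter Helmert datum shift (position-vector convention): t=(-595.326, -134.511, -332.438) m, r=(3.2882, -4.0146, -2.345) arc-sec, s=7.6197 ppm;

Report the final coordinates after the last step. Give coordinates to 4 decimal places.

X=101930.2251 m, Y=-3681235.9872 m, Z=-5195399.7666 m

start: φ=-54.849412°, λ=-88.405575°, h=3939.225 m
→ ECEF (a=6378137.000, f=1/298.257222101): X=102465.5091, Y=-3681155.0790, Z=-5194971.0547
→ Helmert 7p (PV): X=101930.2251, Y=-3681235.9872, Z=-5195399.7666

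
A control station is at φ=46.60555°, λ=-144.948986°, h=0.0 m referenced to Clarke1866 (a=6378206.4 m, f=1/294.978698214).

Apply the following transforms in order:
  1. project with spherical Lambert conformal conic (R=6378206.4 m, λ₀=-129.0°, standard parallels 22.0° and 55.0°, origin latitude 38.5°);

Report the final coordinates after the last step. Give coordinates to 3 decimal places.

E=-1173474.199 m, N=970646.616 m

start: φ=46.605550°, λ=-144.948986°, h=0.000 m
→ lcc (R=6378206.4, λ₀=-129.0°): E=-1173474.1994, N=970646.6164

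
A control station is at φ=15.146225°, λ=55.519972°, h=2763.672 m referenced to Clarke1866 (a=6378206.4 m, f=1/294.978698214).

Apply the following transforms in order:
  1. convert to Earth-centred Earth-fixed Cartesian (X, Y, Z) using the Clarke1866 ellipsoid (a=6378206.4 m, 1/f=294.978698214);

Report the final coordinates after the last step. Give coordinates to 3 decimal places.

X=3487706.915 m, Y=5078436.482 m, Z=1656343.682 m

start: φ=15.146225°, λ=55.519972°, h=2763.672 m
→ ECEF (a=6378206.400, f=1/294.978698214): X=3487706.9152, Y=5078436.4823, Z=1656343.6819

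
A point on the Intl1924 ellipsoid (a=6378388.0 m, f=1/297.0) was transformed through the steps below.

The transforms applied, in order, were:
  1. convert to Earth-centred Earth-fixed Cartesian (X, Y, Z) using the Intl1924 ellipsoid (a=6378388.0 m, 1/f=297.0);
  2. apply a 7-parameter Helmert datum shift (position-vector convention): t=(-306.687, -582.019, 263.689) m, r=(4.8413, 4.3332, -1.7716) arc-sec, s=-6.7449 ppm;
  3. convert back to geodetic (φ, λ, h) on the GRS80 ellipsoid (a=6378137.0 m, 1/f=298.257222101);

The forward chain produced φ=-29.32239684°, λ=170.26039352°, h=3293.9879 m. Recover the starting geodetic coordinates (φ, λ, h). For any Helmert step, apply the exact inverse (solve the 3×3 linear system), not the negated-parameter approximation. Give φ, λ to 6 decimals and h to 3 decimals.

φ=-29.327490°, λ=170.255075°, h=3059.786 m

start: φ=-29.322397°, λ=170.260394°, h=3293.988 m
→ ECEF (a=6378137.000, f=1/298.257222101): X=-5488040.9491, Y=941993.0079, Z=-3106719.0625
→ Helmert⁻¹: X=-5487714.0966, Y=942461.3222, Z=-3107141.1143
→ geod (Bowring, a=6378388.000): φ=-29.32749000°, λ=170.25507500°, h=3059.7860 m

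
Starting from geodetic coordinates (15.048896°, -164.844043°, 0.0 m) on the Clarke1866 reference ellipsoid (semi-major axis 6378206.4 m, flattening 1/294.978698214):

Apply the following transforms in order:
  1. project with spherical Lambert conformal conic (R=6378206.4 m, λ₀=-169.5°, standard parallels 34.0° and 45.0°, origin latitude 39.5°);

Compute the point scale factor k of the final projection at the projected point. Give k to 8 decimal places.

1.08385960

start: φ=15.048896°, λ=-164.844043°, h=0.000 m
→ into lcc (λ₀=-169.5°): φ=15.04889600°, λ−λ₀=4.65595700°
scale k = 1.08385960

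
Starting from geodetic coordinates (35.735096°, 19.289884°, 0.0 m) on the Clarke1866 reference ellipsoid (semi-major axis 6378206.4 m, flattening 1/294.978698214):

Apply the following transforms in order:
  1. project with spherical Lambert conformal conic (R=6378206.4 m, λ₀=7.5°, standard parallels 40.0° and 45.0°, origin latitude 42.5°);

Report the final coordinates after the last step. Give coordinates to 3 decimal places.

start: φ=35.735096°, λ=19.289884°, h=0.000 m
→ lcc (R=6378206.4, λ₀=7.5°): E=1068137.7704, N=-679690.3072

E=1068137.770 m, N=-679690.307 m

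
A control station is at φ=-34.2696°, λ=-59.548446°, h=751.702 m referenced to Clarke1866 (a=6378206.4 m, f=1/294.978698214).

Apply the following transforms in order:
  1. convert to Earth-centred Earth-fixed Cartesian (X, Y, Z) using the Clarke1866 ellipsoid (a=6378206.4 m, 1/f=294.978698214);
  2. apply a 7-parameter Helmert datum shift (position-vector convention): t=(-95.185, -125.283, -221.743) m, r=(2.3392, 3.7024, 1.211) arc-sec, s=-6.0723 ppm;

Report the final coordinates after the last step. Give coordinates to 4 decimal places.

start: φ=-34.269600°, λ=-59.548446°, h=751.702 m
→ ECEF (a=6378206.400, f=1/294.978698214): X=2674544.9947, Y=-4549268.0692, Z=-3571436.9927
→ Helmert 7p (PV): X=2674396.1721, Y=-4549309.5227, Z=-3571736.6478

X=2674396.1721 m, Y=-4549309.5227 m, Z=-3571736.6478 m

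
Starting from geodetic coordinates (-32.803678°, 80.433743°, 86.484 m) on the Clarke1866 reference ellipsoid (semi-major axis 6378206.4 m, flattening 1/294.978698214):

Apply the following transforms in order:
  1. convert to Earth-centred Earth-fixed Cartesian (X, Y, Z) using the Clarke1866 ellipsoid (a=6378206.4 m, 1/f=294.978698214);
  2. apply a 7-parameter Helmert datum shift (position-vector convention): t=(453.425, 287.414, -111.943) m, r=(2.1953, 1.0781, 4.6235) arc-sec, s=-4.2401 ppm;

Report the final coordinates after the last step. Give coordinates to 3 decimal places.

X=892159.750 m, Y=5292186.941 m, Z=-3435588.844 m

start: φ=-32.803678°, λ=80.433743°, h=86.484 m
→ ECEF (a=6378206.400, f=1/294.978698214): X=891846.6814, Y=5291865.4092, Z=-3435543.1286
→ Helmert 7p (PV): X=892159.7496, Y=5292186.9409, Z=-3435588.8443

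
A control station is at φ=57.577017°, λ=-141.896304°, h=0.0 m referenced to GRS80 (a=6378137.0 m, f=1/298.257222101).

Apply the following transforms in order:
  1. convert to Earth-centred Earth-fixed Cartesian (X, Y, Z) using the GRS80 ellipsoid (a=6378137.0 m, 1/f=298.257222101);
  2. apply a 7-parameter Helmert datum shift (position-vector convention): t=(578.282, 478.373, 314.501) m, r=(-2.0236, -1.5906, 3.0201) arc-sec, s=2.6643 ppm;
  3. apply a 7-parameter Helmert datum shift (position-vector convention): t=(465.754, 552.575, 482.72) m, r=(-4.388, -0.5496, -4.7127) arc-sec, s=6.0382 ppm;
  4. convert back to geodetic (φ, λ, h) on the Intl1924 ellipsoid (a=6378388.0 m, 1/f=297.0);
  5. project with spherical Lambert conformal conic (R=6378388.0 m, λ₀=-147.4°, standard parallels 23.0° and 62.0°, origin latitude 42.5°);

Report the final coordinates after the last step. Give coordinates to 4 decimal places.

E=319100.4505 m, N=1609110.2063 m

start: φ=57.577017°, λ=-141.896304°, h=0.000 m
→ ECEF (a=6378137.000, f=1/298.257222101): X=-2697415.3025, Y=-2115324.7619, Z=5360626.3743
→ Helmert 7p (PV): X=-2696854.5731, Y=-2114838.9285, Z=5360955.1095
→ Helmert 7p (PV): X=-2696467.7075, Y=-2114123.4581, Z=5361508.0046
→ geod (Bowring, a=6378388.000): φ=57.59327506°, λ=-141.90233304°, h=-238.7581 m
→ lcc (R=6378388.0, λ₀=-147.4°): E=319100.4505, N=1609110.2063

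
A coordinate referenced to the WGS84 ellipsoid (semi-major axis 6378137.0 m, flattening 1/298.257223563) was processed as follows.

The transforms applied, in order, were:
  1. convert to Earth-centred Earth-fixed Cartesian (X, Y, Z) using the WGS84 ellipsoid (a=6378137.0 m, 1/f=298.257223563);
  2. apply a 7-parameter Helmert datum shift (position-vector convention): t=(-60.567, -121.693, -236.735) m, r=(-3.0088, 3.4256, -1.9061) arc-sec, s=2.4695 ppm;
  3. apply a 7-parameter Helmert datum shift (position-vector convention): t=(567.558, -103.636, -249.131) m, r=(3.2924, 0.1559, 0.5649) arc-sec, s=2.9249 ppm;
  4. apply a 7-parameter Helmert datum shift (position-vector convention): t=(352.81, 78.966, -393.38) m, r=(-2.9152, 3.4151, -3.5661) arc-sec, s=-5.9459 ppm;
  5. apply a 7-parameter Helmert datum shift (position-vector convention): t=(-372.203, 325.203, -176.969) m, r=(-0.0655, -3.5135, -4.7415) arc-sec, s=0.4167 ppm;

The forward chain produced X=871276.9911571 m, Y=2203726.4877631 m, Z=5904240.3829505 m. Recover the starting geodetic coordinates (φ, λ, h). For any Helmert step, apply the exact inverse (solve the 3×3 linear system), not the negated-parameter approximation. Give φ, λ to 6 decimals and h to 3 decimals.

φ=68.271655°, λ=68.441489°, h=3190.752 m

start: X=871276.9912, Y=2203726.4878, Z=5904240.3830 m
→ Helmert⁻¹: X=871698.7551, Y=2203418.5298, Z=5904400.7428
→ Helmert⁻¹: X=871215.2674, Y=2203284.2718, Z=5904874.7966
→ Helmert⁻¹: X=870646.7343, Y=2203473.3354, Z=5905072.1420
→ Helmert⁻¹: X=870586.7138, Y=2203511.4902, Z=5905340.8951
→ geod (Bowring, a=6378137.000): φ=68.27165500°, λ=68.44148900°, h=3190.7520 m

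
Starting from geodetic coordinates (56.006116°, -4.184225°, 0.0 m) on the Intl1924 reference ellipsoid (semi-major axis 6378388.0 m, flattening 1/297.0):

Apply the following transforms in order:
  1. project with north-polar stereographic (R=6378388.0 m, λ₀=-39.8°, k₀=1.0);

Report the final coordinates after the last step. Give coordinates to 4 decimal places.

start: φ=56.006116°, λ=-4.184225°, h=0.000 m
→ stereo (R=6378388.0, λ₀=-39.8°): E=2270799.2912, N=-3169974.5987

E=2270799.2912 m, N=-3169974.5987 m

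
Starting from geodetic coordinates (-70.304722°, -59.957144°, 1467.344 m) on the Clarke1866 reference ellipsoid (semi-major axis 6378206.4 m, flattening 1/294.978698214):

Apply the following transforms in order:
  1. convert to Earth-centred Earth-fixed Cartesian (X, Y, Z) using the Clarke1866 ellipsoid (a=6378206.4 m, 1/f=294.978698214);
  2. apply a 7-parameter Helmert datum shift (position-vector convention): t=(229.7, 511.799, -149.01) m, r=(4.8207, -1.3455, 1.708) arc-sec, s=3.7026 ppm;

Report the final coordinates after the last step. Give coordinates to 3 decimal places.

X=1079955.068 m, Y=-1866158.122 m, Z=-5983987.415 m

start: φ=-70.304722°, λ=-59.957144°, h=1467.344 m
→ ECEF (a=6378206.400, f=1/294.978698214): X=1079666.8789, Y=-1866811.7988, Z=-5983779.6621
→ Helmert 7p (PV): X=1079955.0682, Y=-1866158.1216, Z=-5983987.4150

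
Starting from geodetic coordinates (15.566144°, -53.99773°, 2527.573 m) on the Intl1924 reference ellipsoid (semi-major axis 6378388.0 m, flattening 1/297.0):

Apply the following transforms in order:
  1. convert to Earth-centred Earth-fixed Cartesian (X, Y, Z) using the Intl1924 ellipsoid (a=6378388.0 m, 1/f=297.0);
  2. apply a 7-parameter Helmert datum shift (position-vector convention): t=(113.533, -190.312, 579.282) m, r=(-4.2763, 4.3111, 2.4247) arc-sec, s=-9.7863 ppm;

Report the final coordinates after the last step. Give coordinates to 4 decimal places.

start: φ=15.566144°, λ=-53.997730°, h=2527.573 m
→ ECEF (a=6378388.000, f=1/297.0): X=3614112.2517, Y=-4973984.3389, Z=1701227.6499
→ Helmert 7p (PV): X=3614284.4426, Y=-4974048.2198, Z=1701817.8661

X=3614284.4426 m, Y=-4974048.2198 m, Z=1701817.8661 m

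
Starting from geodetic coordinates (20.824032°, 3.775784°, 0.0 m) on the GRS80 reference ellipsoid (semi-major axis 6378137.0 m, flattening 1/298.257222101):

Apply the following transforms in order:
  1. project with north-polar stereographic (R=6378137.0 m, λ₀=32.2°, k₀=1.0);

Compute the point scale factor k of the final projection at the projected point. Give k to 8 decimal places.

1.47547136

start: φ=20.824032°, λ=3.775784°, h=0.000 m
→ into stereo (λ₀=32.2°): φ=20.82403200°, λ−λ₀=-28.42421600°
scale k = 1.47547136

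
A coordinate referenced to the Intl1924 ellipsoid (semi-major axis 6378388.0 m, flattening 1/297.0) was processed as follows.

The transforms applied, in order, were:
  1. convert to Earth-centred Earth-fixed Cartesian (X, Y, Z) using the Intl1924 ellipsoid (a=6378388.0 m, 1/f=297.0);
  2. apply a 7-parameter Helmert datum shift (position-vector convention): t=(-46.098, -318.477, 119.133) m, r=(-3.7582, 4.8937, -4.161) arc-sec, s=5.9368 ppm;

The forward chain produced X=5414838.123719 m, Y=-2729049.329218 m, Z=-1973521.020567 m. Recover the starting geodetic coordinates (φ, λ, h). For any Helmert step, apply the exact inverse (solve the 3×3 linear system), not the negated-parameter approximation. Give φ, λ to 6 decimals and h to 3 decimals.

start: X=5414838.1237, Y=-2729049.3292, Z=-1973521.0206 m
→ Helmert⁻¹: X=5414953.9416, Y=-2728569.4574, Z=-1973549.6802
→ geod (Bowring, a=6378388.000): φ=-18.14291300°, λ=-26.74331700°, h=332.5430 m

φ=-18.142913°, λ=-26.743317°, h=332.543 m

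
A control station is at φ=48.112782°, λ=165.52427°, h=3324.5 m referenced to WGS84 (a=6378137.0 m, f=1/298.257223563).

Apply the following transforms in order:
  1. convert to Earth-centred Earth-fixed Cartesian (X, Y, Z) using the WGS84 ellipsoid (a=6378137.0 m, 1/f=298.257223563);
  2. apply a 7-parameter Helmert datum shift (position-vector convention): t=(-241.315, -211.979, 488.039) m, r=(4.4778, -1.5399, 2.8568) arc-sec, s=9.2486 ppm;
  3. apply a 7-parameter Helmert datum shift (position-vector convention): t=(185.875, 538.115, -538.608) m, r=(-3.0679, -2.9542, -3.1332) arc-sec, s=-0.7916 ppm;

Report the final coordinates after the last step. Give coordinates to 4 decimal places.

start: φ=48.112782°, λ=165.524270°, h=3324.500 m
→ ECEF (a=6378137.000, f=1/298.257223563): X=-4133096.9379, Y=1067023.9110, Z=4727733.2707
→ Helmert 7p (PV): X=-4133426.5527, Y=1066661.9206, Z=4728257.3423
→ Helmert 7p (PV): X=-4133288.9227, Y=1067332.3049, Z=4727639.9259

X=-4133288.9227 m, Y=1067332.3049 m, Z=4727639.9259 m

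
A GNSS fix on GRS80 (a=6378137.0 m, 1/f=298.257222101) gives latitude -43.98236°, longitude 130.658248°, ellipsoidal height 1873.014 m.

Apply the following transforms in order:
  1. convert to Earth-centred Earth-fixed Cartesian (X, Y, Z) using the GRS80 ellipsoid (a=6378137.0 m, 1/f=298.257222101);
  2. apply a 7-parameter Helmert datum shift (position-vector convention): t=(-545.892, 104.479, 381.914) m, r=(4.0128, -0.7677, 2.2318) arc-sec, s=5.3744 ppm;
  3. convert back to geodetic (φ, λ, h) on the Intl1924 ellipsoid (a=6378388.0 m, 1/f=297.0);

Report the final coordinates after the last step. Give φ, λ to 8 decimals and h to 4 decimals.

φ=-43.97728356°, λ=130.66232810°, h=1747.7442 m

start: φ=-43.982360°, λ=130.658248°, h=1873.014 m
→ ECEF (a=6378137.000, f=1/298.257222101): X=-2995928.2602, Y=3488226.3356, Z=-4407982.1746
→ Helmert 7p (PV): X=-2996511.5904, Y=3488402.9014, Z=-4407567.2391
→ geod (Bowring, a=6378388.000): φ=-43.97728356°, λ=130.66232810°, h=1747.7442 m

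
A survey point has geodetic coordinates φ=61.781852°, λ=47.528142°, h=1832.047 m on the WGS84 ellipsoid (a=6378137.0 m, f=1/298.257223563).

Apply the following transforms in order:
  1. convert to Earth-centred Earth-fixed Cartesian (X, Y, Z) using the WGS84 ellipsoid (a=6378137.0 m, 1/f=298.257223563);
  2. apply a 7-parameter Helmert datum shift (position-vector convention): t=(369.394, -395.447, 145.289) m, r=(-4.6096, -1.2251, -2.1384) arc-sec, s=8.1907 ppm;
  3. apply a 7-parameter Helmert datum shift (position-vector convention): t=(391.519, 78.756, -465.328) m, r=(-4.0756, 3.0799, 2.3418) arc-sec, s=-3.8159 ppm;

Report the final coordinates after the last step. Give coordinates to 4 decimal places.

X=2043050.6922 m, Y=2230835.6285 m, Z=5598267.4251 m

start: φ=61.781852°, λ=47.528142°, h=1832.047 m
→ ECEF (a=6378137.000, f=1/298.257223563): X=2042232.6960, Y=2230904.7936, Z=5598675.2730
→ Helmert 7p (PV): X=2042608.6926, Y=2230631.5668, Z=5598828.6923
→ Helmert 7p (PV): X=2043050.6922, Y=2230835.6285, Z=5598267.4251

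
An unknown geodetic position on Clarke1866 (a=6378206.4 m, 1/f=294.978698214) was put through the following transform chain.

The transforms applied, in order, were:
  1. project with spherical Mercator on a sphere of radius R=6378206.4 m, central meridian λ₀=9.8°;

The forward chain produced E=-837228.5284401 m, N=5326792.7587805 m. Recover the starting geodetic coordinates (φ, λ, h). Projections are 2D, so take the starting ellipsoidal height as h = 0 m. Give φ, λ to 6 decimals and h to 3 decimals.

φ=43.096914°, λ=2.279130°, h=0.000 m

start: E=-837228.5284, N=5326792.7588 m
→ merc⁻¹: φ=43.09691400°, λ=2.27913000°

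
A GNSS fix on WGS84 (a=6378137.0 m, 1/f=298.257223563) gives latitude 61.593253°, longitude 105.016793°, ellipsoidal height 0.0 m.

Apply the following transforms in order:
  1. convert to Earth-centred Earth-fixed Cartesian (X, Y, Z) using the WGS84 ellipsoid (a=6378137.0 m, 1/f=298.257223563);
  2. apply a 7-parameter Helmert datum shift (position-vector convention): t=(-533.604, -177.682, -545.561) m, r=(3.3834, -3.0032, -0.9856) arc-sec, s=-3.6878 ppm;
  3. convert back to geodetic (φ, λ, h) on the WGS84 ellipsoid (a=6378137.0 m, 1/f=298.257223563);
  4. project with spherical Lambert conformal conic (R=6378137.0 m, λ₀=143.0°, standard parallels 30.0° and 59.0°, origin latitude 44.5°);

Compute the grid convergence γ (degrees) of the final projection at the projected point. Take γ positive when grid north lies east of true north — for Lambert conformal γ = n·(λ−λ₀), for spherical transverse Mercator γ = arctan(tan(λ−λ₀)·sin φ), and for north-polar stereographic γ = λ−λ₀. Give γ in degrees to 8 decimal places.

start: φ=61.593253°, λ=105.016793°, h=0.000 m
→ ECEF (a=6378137.000, f=1/298.257223563): X=-788226.3807, Y=2938255.8994, Z=5587092.7647
→ Helmert 7p (PV): X=-788824.3853, Y=2937979.5023, Z=5586563.3197
→ geod (Bowring, a=6378137.000): φ=61.59187629°, λ=105.02902044°, h=-518.9492 m
→ into lcc (λ₀=143.0°): φ=61.59187629°, λ−λ₀=-37.97097956°
convergence γ = -26.91063248°

-26.91063248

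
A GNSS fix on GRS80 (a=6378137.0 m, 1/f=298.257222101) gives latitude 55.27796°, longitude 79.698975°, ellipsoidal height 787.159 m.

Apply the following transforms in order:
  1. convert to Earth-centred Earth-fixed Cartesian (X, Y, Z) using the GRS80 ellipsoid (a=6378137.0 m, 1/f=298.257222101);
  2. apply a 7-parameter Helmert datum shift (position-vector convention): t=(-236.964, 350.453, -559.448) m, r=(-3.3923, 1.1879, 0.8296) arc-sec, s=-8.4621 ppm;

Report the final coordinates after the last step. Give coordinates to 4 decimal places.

start: φ=55.277960°, λ=79.698975°, h=787.159 m
→ ECEF (a=6378137.000, f=1/298.257222101): X=651199.3503, Y=3582954.2117, Z=5219717.8166
→ Helmert 7p (PV): X=650972.5259, Y=3583362.8090, Z=5219051.5226

X=650972.5259 m, Y=3583362.8090 m, Z=5219051.5226 m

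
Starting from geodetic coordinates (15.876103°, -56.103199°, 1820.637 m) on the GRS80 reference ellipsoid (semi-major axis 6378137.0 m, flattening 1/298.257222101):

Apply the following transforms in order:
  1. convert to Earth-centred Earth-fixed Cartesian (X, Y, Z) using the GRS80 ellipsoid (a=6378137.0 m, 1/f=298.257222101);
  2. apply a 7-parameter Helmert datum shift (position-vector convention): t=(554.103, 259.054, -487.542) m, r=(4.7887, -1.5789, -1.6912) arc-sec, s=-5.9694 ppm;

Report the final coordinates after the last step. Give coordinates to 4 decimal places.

start: φ=15.876103°, λ=-56.103199°, h=1820.637 m
→ ECEF (a=6378137.000, f=1/298.257222101): X=3423230.0528, Y=-5094918.2051, Z=1734042.8873
→ Helmert 7p (PV): X=3423708.6738, Y=-5094697.0627, Z=1733452.9135

X=3423708.6738 m, Y=-5094697.0627 m, Z=1733452.9135 m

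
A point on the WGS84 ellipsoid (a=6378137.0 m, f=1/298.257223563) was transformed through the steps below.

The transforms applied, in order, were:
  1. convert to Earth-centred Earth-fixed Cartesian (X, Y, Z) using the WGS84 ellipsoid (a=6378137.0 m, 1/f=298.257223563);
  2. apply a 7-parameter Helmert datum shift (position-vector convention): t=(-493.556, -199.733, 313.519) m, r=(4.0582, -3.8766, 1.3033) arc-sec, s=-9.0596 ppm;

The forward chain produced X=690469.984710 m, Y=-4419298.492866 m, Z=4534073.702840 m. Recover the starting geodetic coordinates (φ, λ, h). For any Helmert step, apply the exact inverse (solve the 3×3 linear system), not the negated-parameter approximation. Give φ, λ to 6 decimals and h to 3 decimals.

start: X=690469.9847, Y=-4419298.4929, Z=4534073.7028 m
→ Helmert⁻¹: X=691027.0894, Y=-4419053.9591, Z=4533875.2145
→ geod (Bowring, a=6378137.000): φ=45.58114800°, λ=-81.11238100°, h=1524.8050 m

φ=45.581148°, λ=-81.112381°, h=1524.805 m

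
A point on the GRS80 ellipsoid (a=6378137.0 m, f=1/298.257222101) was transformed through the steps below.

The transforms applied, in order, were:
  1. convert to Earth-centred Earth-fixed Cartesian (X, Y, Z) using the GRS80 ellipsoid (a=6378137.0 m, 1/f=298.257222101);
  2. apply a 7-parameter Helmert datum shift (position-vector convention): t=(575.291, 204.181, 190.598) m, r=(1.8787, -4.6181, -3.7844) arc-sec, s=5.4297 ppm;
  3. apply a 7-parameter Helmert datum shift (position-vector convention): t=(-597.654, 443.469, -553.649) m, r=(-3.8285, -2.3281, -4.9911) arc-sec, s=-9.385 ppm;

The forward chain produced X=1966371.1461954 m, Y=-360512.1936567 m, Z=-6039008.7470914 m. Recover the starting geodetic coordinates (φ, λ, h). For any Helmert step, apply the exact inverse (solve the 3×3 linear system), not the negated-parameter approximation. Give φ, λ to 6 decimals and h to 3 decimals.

φ=-71.797706°, λ=-10.404309°, h=2175.103 m

start: X=1966371.1462, Y=-360512.1937, Z=-6039008.7471 m
→ Helmert⁻¹: X=1966927.8341, Y=-360799.3735, Z=-6038540.6670
→ Helmert⁻¹: X=1966213.2878, Y=-361020.5217, Z=-6038739.2103
→ geod (Bowring, a=6378137.000): φ=-71.79770600°, λ=-10.40430900°, h=2175.1030 m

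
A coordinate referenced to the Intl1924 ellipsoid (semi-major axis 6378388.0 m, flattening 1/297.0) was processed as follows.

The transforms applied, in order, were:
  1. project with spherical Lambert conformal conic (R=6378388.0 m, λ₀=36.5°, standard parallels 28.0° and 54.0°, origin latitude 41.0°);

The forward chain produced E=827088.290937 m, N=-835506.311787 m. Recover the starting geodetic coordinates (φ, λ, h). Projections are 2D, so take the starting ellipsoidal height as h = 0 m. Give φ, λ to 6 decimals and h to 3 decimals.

start: E=827088.2909, N=-835506.3118 m
→ lcc⁻¹: φ=32.92997000°, λ=45.50578900°

φ=32.929970°, λ=45.505789°, h=0.000 m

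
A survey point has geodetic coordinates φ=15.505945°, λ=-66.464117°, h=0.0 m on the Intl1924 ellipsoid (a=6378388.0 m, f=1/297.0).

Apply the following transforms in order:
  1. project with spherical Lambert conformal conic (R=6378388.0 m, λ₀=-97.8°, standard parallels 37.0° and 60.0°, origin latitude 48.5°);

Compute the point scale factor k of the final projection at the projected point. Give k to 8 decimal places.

start: φ=15.505945°, λ=-66.464117°, h=0.000 m
→ into lcc (λ₀=-97.8°): φ=15.50594500°, λ−λ₀=31.33588300°
scale k = 1.13935936

1.13935936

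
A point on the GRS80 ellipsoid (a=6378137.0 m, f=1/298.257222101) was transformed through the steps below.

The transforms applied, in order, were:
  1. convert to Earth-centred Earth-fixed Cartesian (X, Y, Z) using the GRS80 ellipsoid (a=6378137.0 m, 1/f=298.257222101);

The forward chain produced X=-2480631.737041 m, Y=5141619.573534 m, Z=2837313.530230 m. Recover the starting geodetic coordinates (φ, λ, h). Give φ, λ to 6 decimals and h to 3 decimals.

φ=26.581582°, λ=115.755504°, h=1077.669 m

start: X=-2480631.7370, Y=5141619.5735, Z=2837313.5302 m
→ geod (Bowring, a=6378137.000): φ=26.58158200°, λ=115.75550400°, h=1077.6690 m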